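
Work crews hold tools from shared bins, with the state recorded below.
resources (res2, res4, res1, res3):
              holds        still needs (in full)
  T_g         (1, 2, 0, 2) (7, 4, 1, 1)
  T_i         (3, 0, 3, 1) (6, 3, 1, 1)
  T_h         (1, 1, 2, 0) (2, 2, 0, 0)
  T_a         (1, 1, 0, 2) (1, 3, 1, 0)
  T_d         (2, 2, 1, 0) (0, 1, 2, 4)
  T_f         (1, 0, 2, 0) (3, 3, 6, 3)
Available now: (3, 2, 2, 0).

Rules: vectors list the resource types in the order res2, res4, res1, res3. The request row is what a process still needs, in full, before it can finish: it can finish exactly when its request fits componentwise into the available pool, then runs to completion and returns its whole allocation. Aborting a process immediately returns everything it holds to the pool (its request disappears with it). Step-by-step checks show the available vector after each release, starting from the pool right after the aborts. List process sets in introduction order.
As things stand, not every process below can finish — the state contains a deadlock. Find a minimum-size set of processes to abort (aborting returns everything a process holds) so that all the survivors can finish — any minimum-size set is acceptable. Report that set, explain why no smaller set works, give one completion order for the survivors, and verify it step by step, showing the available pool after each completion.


Abort T_i.
Key observation: the returned (3, 0, 3, 1) from T_i is what brings T_g — unrunnable before, under any order — into play at step 3.
Why nothing smaller works: aborting no one leaves the state deadlocked as given.
Survivors finish in the order: T_h, T_a, T_g, T_d, T_f. Check, step by step (pool after the aborts first):
  pool = (6, 2, 5, 1)
  T_h needs (2, 2, 0, 0) <= (6, 2, 5, 1) -> finishes; pool += (1, 1, 2, 0) = (7, 3, 7, 1)
  T_a needs (1, 3, 1, 0) <= (7, 3, 7, 1) -> finishes; pool += (1, 1, 0, 2) = (8, 4, 7, 3)
  T_g needs (7, 4, 1, 1) <= (8, 4, 7, 3) -> finishes; pool += (1, 2, 0, 2) = (9, 6, 7, 5)
  T_d needs (0, 1, 2, 4) <= (9, 6, 7, 5) -> finishes; pool += (2, 2, 1, 0) = (11, 8, 8, 5)
  T_f needs (3, 3, 6, 3) <= (11, 8, 8, 5) -> finishes; pool += (1, 0, 2, 0) = (12, 8, 10, 5)


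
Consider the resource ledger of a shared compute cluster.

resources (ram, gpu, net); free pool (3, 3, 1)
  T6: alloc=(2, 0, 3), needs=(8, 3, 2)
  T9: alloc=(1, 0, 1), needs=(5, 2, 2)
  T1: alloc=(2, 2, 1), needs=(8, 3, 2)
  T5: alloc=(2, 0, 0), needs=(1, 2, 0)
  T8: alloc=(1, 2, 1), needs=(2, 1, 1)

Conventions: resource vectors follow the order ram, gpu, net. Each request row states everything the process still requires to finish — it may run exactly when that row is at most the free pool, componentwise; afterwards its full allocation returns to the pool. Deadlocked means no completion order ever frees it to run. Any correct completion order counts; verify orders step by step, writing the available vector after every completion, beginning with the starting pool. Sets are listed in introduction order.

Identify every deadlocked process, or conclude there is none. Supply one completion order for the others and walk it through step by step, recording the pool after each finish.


The deadlocked set is T6 and T1.
Key observation: no order helps: past T8, T5, T9, the free pool tops out at (7, 5, 3), below what each blocked process needs in ram.
One completion order for the rest: T8, T5, T9. Walking it through:
  pool = (3, 3, 1)
  T8 needs (2, 1, 1) <= (3, 3, 1) -> finishes; pool += (1, 2, 1) = (4, 5, 2)
  T5 needs (1, 2, 0) <= (4, 5, 2) -> finishes; pool += (2, 0, 0) = (6, 5, 2)
  T9 needs (5, 2, 2) <= (6, 5, 2) -> finishes; pool += (1, 0, 1) = (7, 5, 3)
The blocked processes can never fit:
  T6 still needs (8, 3, 2) but only (7, 5, 3) is free — short on ram
  T1 still needs (8, 3, 2) but only (7, 5, 3) is free — short on ram


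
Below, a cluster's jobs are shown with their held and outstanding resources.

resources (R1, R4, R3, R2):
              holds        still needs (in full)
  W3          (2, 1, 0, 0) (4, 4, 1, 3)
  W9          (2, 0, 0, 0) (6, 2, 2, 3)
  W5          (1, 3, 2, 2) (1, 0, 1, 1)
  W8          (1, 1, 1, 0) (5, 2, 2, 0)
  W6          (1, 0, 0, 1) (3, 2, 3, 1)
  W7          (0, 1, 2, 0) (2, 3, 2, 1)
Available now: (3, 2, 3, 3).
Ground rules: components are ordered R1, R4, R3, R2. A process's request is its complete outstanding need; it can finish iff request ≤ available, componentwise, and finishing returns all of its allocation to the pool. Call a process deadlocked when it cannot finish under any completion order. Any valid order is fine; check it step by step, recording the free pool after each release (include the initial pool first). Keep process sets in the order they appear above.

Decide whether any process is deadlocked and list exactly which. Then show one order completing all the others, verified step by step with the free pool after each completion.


No process is deadlocked.
Key observation: starting with W5, each completion frees enough for the next — no one is permanently blocked.
One completion order for the rest: W5, W3, W9, W8, W6, W7. Walking it through:
  pool = (3, 2, 3, 3)
  run W5 (needs (1, 0, 1, 1), free (3, 2, 3, 3)); after release of (1, 3, 2, 2) the pool is (4, 5, 5, 5)
  run W3 (needs (4, 4, 1, 3), free (4, 5, 5, 5)); after release of (2, 1, 0, 0) the pool is (6, 6, 5, 5)
  run W9 (needs (6, 2, 2, 3), free (6, 6, 5, 5)); after release of (2, 0, 0, 0) the pool is (8, 6, 5, 5)
  run W8 (needs (5, 2, 2, 0), free (8, 6, 5, 5)); after release of (1, 1, 1, 0) the pool is (9, 7, 6, 5)
  run W6 (needs (3, 2, 3, 1), free (9, 7, 6, 5)); after release of (1, 0, 0, 1) the pool is (10, 7, 6, 6)
  run W7 (needs (2, 3, 2, 1), free (10, 7, 6, 6)); after release of (0, 1, 2, 0) the pool is (10, 8, 8, 6)


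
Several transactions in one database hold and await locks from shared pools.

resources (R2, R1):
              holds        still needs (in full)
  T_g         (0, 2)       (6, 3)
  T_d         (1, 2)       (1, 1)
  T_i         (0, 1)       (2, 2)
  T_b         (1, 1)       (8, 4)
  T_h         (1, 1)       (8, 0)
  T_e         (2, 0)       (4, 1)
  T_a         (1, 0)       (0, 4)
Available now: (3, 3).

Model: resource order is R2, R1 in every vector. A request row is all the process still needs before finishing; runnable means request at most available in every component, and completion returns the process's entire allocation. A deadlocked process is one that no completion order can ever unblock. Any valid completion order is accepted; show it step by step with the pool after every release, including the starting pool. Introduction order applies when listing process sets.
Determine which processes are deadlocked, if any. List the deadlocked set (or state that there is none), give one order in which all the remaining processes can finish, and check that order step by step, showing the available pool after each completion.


The deadlocked set is T_b and T_h.
Key observation: T_d, T_i, T_e, T_g, T_a can finish, but then (7, 8) is all there is, and the blocked group's R2 demands exceed it.
One completion order for the rest: T_d, T_i, T_e, T_g, T_a. Check, step by step:
  pool = (3, 3)
  T_d: need (1, 1) fits (3, 3); releases (1, 2), pool now (4, 5)
  T_i: need (2, 2) fits (4, 5); releases (0, 1), pool now (4, 6)
  T_e: need (4, 1) fits (4, 6); releases (2, 0), pool now (6, 6)
  T_g: need (6, 3) fits (6, 6); releases (0, 2), pool now (6, 8)
  T_a: need (0, 4) fits (6, 8); releases (1, 0), pool now (7, 8)
The blocked processes can never fit:
  T_b cannot run: need (8, 4) vs free (7, 8) (insufficient R2)
  T_h cannot run: need (8, 0) vs free (7, 8) (insufficient R2)


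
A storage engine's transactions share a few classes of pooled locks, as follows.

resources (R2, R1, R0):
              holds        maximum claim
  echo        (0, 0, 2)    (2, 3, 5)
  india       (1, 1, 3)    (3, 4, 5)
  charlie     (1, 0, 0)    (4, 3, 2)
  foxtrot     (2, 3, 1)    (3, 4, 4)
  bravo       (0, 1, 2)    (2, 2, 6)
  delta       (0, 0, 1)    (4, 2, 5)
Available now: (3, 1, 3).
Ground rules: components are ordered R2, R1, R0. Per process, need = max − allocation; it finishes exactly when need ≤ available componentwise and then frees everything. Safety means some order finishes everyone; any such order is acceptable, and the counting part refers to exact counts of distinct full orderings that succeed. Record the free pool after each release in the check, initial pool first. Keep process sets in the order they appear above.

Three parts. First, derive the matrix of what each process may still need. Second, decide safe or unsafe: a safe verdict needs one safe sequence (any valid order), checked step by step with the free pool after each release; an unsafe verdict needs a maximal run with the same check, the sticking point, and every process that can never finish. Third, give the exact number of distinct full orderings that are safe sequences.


(1) Outstanding need per process (order R2, R1, R0):
  echo: (2, 3, 3)
  india: (2, 3, 2)
  charlie: (3, 3, 2)
  foxtrot: (1, 1, 3)
  bravo: (2, 1, 4)
  delta: (4, 2, 4)
(2) The state is SAFE; one workable sequence: foxtrot, charlie, echo, india, delta, bravo.
Key observation: at foxtrot the run first touches a limit — (1, 1, 3) against (3, 1, 3), exact on a resource it actually requests.
Step-by-step check:
  pool = (3, 1, 3)
  run foxtrot (needs (1, 1, 3), free (3, 1, 3)); after release of (2, 3, 1) the pool is (5, 4, 4)
  run charlie (needs (3, 3, 2), free (5, 4, 4)); after release of (1, 0, 0) the pool is (6, 4, 4)
  run echo (needs (2, 3, 3), free (6, 4, 4)); after release of (0, 0, 2) the pool is (6, 4, 6)
  run india (needs (2, 3, 2), free (6, 4, 6)); after release of (1, 1, 3) the pool is (7, 5, 9)
  run delta (needs (4, 2, 4), free (7, 5, 9)); after release of (0, 0, 1) the pool is (7, 5, 10)
  run bravo (needs (2, 1, 4), free (7, 5, 10)); after release of (0, 1, 2) the pool is (7, 6, 12)
(3) Exactly 120 of the possible complete orderings are safe sequences.


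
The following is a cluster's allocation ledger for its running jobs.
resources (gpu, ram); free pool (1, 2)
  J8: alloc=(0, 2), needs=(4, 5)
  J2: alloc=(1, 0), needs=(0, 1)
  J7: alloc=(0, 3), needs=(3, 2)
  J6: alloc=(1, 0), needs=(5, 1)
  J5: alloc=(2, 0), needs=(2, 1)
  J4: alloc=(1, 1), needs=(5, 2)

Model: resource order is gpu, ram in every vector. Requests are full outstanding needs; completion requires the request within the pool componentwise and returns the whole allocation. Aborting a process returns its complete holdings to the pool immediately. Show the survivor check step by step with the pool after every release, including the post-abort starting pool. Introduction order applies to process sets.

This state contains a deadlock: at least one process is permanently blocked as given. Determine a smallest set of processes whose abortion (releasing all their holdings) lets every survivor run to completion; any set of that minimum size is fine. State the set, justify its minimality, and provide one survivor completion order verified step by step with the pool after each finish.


The answer: abort J4.
Key observation: aborting J4 returns (1, 1), and J6 — hopeless before — runs at step 5 with the returned capacity in the pool.
Why nothing smaller works: aborting no one leaves the state deadlocked as given.
The survivors complete as J5, J7, J8, J2, J6. Verifying each step (starting from the post-abort pool):
  pool = (2, 3)
  J5 needs (2, 1) <= (2, 3) -> finishes; pool += (2, 0) = (4, 3)
  J7 needs (3, 2) <= (4, 3) -> finishes; pool += (0, 3) = (4, 6)
  J8 needs (4, 5) <= (4, 6) -> finishes; pool += (0, 2) = (4, 8)
  J2 needs (0, 1) <= (4, 8) -> finishes; pool += (1, 0) = (5, 8)
  J6 needs (5, 1) <= (5, 8) -> finishes; pool += (1, 0) = (6, 8)


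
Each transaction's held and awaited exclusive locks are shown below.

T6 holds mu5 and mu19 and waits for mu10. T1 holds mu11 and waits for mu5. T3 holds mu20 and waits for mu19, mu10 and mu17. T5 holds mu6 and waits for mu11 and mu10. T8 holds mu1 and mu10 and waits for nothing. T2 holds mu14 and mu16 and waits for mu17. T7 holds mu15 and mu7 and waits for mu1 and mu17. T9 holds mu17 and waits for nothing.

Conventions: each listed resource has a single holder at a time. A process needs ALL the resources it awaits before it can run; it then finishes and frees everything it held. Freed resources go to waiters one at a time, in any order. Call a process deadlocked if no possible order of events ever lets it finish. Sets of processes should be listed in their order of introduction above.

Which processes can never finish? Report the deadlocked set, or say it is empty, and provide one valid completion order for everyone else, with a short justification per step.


The deadlocked set is empty.
Key observation: all waits point, directly or indirectly, at processes that can finish, so nothing is permanently blocked.
A valid finishing order for the others: T9, T8, T6, T3, T2, T1, T7, T5.
Check, step by step:
  T9: no waits; runs immediately, freeing mu17
  T8: no waits; runs immediately, freeing mu1 and mu10
  run T6 (all its waits — mu10 — are resolved); releases mu5 and mu19
  run T3 (all its waits — mu19, mu10 and mu17 — are resolved); releases mu20
  run T2 (all its waits — mu17 — are resolved); releases mu14 and mu16
  run T1 (all its waits — mu5 — are resolved); releases mu11
  run T7 (all its waits — mu1 and mu17 — are resolved); releases mu15 and mu7
  run T5 (all its waits — mu11 and mu10 — are resolved); releases mu6


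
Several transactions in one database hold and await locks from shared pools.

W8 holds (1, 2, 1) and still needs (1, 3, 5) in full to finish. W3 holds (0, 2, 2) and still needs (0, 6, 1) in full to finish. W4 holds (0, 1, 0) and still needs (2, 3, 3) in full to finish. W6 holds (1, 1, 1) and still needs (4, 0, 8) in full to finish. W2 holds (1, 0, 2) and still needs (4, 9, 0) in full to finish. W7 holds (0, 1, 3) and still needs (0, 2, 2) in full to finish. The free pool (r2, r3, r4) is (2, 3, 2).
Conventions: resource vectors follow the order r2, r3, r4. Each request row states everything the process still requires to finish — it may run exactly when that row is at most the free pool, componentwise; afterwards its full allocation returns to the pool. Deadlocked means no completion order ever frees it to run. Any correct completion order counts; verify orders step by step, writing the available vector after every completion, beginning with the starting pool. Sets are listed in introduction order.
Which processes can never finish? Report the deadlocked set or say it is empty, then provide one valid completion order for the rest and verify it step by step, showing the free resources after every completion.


Deadlocked set: W6 and W2.
Key observation: r2 is the bottleneck — with W7, W8, W3, W4 done the pool holds (3, 9, 8), short of every remaining need.
A valid finishing order for the others: W7, W8, W3, W4. Walking it through:
  pool = (2, 3, 2)
  W7 needs (0, 2, 2) <= (2, 3, 2) -> finishes; pool += (0, 1, 3) = (2, 4, 5)
  W8 needs (1, 3, 5) <= (2, 4, 5) -> finishes; pool += (1, 2, 1) = (3, 6, 6)
  W3 needs (0, 6, 1) <= (3, 6, 6) -> finishes; pool += (0, 2, 2) = (3, 8, 8)
  W4 needs (2, 3, 3) <= (3, 8, 8) -> finishes; pool += (0, 1, 0) = (3, 9, 8)
The blocked processes can never fit:
  blocked: W6 wants (4, 0, 8), pool (3, 9, 8) — not enough r2
  blocked: W2 wants (4, 9, 0), pool (3, 9, 8) — not enough r2


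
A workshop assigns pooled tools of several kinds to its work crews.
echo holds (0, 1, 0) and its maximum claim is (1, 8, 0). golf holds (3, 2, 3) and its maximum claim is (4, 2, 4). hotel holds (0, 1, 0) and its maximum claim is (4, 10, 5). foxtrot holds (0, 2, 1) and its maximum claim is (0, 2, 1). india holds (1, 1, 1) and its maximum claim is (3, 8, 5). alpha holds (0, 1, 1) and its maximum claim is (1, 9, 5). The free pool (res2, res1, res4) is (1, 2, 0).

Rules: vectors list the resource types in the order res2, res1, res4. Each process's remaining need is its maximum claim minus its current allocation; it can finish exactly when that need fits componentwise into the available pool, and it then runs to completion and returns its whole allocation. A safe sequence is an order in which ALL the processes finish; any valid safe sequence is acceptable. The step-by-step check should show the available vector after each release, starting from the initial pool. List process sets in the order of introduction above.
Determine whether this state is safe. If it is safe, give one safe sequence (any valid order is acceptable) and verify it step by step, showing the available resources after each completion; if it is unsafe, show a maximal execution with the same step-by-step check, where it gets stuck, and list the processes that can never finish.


UNSAFE.
Key observation: even finishing foxtrot, golf leaves just (4, 6, 4) free — too little res1 for any of the remaining processes.
The run foxtrot, golf cannot be extended any further. Walking it through:
  pool = (1, 2, 0)
  foxtrot: need (0, 0, 0) fits (1, 2, 0); releases (0, 2, 1), pool now (1, 4, 1)
  golf: need (1, 0, 1) fits (1, 4, 1); releases (3, 2, 3), pool now (4, 6, 4)
  echo cannot run: need (1, 7, 0) vs free (4, 6, 4) (insufficient res1)
  hotel cannot run: need (4, 9, 5) vs free (4, 6, 4) (insufficient res1 and res4)
  india cannot run: need (2, 7, 4) vs free (4, 6, 4) (insufficient res1)
  alpha cannot run: need (1, 8, 4) vs free (4, 6, 4) (insufficient res1)
Processes that can never finish: echo, hotel, india and alpha.


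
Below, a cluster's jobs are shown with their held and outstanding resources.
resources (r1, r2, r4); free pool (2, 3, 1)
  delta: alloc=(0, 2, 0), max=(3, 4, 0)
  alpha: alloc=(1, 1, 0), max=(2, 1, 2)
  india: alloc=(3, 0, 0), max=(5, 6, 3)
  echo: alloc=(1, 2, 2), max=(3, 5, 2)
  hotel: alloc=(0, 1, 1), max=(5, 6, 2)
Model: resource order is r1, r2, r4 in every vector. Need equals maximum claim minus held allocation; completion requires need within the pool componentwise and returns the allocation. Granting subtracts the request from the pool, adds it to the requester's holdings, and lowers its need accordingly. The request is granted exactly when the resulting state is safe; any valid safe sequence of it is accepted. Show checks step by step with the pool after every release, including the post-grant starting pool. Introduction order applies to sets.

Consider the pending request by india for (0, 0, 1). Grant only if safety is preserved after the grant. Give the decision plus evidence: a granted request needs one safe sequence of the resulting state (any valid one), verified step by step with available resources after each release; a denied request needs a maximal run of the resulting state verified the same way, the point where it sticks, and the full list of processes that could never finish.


GRANT: granting preserves safety; a valid post-grant sequence is echo, alpha, india, delta, hotel.
Key observation: even at the reduced pool (2, 3, 0), echo fits immediately, so safety survives the grant.
Verifying the post-grant state step by step:
  pool = (2, 3, 0)
  echo: need (2, 3, 0) fits (2, 3, 0); releases (1, 2, 2), pool now (3, 5, 2)
  alpha: need (1, 0, 2) fits (3, 5, 2); releases (1, 1, 0), pool now (4, 6, 2)
  india: need (2, 6, 2) fits (4, 6, 2); releases (3, 0, 1), pool now (7, 6, 3)
  delta: need (3, 2, 0) fits (7, 6, 3); releases (0, 2, 0), pool now (7, 8, 3)
  hotel: need (5, 5, 1) fits (7, 8, 3); releases (0, 1, 1), pool now (7, 9, 4)


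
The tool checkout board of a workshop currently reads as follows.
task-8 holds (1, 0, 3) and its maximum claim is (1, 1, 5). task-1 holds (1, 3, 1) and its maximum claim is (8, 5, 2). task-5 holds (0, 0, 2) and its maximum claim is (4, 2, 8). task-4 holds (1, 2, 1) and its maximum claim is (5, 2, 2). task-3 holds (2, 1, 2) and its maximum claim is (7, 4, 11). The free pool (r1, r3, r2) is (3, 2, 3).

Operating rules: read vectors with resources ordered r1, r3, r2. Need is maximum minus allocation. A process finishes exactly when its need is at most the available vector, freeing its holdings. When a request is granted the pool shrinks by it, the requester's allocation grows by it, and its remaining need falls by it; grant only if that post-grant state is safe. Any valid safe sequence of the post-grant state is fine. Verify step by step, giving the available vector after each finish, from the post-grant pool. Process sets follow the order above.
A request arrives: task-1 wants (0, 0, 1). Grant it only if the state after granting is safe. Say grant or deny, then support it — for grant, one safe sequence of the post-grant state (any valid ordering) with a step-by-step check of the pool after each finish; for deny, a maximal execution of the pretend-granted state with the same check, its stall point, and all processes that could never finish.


DENY. Granting would leave the state unsafe.
Key observation: after task-8, task-4, task-5 the pool peaks at (5, 4, 8), and each blocked process is short somewhere: task-1 on r1; task-3 on r2.
Pretend the grant happened; the run task-8, task-4, task-5 goes as far as possible. Step-by-step check:
  pool = (3, 2, 2)
  task-8: need (0, 1, 2) fits (3, 2, 2); releases (1, 0, 3), pool now (4, 2, 5)
  task-4: need (4, 0, 1) fits (4, 2, 5); releases (1, 2, 1), pool now (5, 4, 6)
  task-5: need (4, 2, 6) fits (5, 4, 6); releases (0, 0, 2), pool now (5, 4, 8)
  task-1 still needs (7, 2, 0) but only (5, 4, 8) is free — short on r1
  task-3 still needs (5, 3, 9) but only (5, 4, 8) is free — short on r2
Processes that could never finish after the grant: task-1 and task-3.


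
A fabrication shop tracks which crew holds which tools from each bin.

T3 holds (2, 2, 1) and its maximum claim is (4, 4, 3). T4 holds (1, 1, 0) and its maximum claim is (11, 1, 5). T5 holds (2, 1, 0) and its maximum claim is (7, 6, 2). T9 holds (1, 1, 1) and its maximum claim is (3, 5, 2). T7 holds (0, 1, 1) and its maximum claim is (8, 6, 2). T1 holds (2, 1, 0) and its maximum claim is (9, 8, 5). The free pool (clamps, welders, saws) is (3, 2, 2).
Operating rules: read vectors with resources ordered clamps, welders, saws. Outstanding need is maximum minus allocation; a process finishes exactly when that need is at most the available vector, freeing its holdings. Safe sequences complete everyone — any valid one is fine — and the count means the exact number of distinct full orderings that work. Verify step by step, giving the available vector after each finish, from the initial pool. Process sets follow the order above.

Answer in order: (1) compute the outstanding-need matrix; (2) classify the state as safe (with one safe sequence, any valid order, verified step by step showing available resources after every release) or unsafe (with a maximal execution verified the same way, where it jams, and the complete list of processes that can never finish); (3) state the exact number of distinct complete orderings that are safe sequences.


(1) Outstanding need per process (order clamps, welders, saws):
  T3: (2, 2, 2)
  T4: (10, 0, 5)
  T5: (5, 5, 2)
  T9: (2, 4, 1)
  T7: (8, 5, 1)
  T1: (7, 7, 5)
(2) The state is SAFE; one workable sequence: T3, T9, T5, T7, T1, T4.
Key observation: T3 marks the first exact bind of the order: its need (2, 2, 2) fits the free (3, 2, 2) with zero slack on a requested resource.
Check, step by step:
  pool = (3, 2, 2)
  run T3 (needs (2, 2, 2), free (3, 2, 2)); after release of (2, 2, 1) the pool is (5, 4, 3)
  run T9 (needs (2, 4, 1), free (5, 4, 3)); after release of (1, 1, 1) the pool is (6, 5, 4)
  run T5 (needs (5, 5, 2), free (6, 5, 4)); after release of (2, 1, 0) the pool is (8, 6, 4)
  run T7 (needs (8, 5, 1), free (8, 6, 4)); after release of (0, 1, 1) the pool is (8, 7, 5)
  run T1 (needs (7, 7, 5), free (8, 7, 5)); after release of (2, 1, 0) the pool is (10, 8, 5)
  run T4 (needs (10, 0, 5), free (10, 8, 5)); after release of (1, 1, 0) the pool is (11, 9, 5)
(3) Precisely 1 of the possible complete orderings is a safe sequence.


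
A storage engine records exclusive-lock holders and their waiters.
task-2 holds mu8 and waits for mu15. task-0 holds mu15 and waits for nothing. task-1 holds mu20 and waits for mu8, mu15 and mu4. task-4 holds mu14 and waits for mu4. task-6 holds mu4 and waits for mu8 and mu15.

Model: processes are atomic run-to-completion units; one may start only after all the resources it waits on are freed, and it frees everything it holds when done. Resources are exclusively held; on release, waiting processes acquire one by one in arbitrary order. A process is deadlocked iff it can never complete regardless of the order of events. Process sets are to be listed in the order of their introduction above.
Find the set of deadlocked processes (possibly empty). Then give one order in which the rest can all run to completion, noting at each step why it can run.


The deadlocked set is empty.
Key observation: although several processes wait, no cycle exists — each chain bottoms out at a free runner.
A valid finishing order for the others: task-0, task-2, task-6, task-4, task-1.
Step-by-step check:
  task-0 waits on nothing -> runs at once and releases mu15
  run task-2 (all its waits — mu15 — are resolved); releases mu8
  run task-6 (all its waits — mu8 and mu15 — are resolved); releases mu4
  run task-4 (all its waits — mu4 — are resolved); releases mu14
  run task-1 (all its waits — mu8, mu15 and mu4 — are resolved); releases mu20


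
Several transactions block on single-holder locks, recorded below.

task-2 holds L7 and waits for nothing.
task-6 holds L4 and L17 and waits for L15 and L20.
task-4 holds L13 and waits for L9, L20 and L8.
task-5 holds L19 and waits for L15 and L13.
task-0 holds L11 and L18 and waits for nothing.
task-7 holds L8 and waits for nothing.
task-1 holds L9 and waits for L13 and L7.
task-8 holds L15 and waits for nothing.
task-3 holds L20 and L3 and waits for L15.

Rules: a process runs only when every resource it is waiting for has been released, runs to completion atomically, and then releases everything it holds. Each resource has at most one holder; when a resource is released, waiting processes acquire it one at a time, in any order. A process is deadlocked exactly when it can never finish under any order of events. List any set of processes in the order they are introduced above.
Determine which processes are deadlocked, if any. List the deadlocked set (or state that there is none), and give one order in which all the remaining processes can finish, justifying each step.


Deadlocked set: task-4, task-5 and task-1.
Key observation: the waits loop around task-4 -> task-1 -> task-4 with no way out; task-5 waits into the deadlock from upstream.
A valid finishing order for the others: task-8, task-3, task-6, task-7, task-2, task-0.
Walking it through:
  task-8: no waits; runs immediately, freeing L15
  task-3 waits on L15 — all released -> runs and releases L20 and L3
  task-6 waits on L15 and L20 — all released -> runs and releases L4 and L17
  task-7: no waits; runs immediately, freeing L8
  task-2: no waits; runs immediately, freeing L7
  task-0: no waits; runs immediately, freeing L11 and L18


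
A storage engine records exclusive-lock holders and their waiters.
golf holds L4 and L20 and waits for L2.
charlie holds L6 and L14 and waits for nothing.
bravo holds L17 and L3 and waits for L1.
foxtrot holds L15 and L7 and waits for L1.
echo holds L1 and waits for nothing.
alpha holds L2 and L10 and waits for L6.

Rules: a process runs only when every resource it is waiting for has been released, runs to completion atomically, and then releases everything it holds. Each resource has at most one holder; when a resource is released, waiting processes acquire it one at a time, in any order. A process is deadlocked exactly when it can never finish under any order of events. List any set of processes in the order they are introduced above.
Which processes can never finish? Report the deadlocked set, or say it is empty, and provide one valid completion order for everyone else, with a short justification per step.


Nothing here is deadlocked.
Key observation: although several processes wait, no cycle exists — each chain bottoms out at a free runner.
A valid finishing order for the others: charlie, alpha, echo, golf, bravo, foxtrot.
Check, step by step:
  charlie waits on nothing -> runs at once and releases L6 and L14
  alpha: everything it awaited (L6) is free; runs, freeing L2 and L10
  echo waits on nothing -> runs at once and releases L1
  golf: everything it awaited (L2) is free; runs, freeing L4 and L20
  bravo: everything it awaited (L1) is free; runs, freeing L17 and L3
  foxtrot: everything it awaited (L1) is free; runs, freeing L15 and L7


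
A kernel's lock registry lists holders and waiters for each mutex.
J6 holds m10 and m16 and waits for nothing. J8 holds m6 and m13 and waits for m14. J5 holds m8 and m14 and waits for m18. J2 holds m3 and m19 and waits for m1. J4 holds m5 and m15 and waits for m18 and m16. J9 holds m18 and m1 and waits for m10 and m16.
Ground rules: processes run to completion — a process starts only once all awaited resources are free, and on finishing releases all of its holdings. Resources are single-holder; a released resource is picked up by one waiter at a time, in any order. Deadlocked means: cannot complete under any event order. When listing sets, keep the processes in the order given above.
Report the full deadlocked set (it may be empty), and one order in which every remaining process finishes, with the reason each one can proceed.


Nothing here is deadlocked.
Key observation: all waits point, directly or indirectly, at processes that can finish, so nothing is permanently blocked.
A valid finishing order for the others: J6, J9, J4, J2, J5, J8.
Step-by-step check:
  run J6 (it waits on nothing); releases m10 and m16
  run J9 (all its waits — m10 and m16 — are resolved); releases m18 and m1
  run J4 (all its waits — m18 and m16 — are resolved); releases m5 and m15
  run J2 (all its waits — m1 — are resolved); releases m3 and m19
  run J5 (all its waits — m18 — are resolved); releases m8 and m14
  run J8 (all its waits — m14 — are resolved); releases m6 and m13


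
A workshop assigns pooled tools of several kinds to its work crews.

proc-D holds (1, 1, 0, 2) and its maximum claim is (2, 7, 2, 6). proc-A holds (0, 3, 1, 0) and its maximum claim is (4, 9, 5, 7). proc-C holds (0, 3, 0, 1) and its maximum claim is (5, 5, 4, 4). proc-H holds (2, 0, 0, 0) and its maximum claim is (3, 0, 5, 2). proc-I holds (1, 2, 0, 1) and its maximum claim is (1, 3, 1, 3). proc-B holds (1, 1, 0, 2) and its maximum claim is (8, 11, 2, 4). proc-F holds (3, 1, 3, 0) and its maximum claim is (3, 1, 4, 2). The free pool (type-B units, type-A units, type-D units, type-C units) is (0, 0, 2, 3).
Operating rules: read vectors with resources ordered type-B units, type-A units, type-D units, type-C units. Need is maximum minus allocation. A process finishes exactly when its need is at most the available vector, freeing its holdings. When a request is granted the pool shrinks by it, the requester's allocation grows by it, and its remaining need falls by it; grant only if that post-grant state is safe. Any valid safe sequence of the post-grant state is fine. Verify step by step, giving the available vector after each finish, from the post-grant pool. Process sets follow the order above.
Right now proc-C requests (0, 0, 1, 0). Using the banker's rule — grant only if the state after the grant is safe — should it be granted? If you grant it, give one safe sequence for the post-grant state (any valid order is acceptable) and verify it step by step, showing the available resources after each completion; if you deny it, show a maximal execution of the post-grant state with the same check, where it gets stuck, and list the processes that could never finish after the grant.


DENY — the pretend-granted state is unsafe.
Key observation: after proc-F, proc-I the pool peaks at (4, 3, 4, 4), and each blocked process is short somewhere: proc-D on type-A units; proc-A on type-A units, type-C units; proc-C on type-B units; proc-H on type-D units; proc-B on type-B units, type-A units.
On the post-grant state, proc-F, proc-I is a maximal run — nothing extends it. Step-by-step check:
  pool = (0, 0, 1, 3)
  proc-F needs (0, 0, 1, 2) <= (0, 0, 1, 3) -> finishes; pool += (3, 1, 3, 0) = (3, 1, 4, 3)
  proc-I needs (0, 1, 1, 2) <= (3, 1, 4, 3) -> finishes; pool += (1, 2, 0, 1) = (4, 3, 4, 4)
  proc-D still needs (1, 6, 2, 4) but only (4, 3, 4, 4) is free — short on type-A units
  proc-A still needs (4, 6, 4, 7) but only (4, 3, 4, 4) is free — short on type-A units and type-C units
  proc-C still needs (5, 2, 3, 3) but only (4, 3, 4, 4) is free — short on type-B units
  proc-H still needs (1, 0, 5, 2) but only (4, 3, 4, 4) is free — short on type-D units
  proc-B still needs (7, 10, 2, 2) but only (4, 3, 4, 4) is free — short on type-B units and type-A units
Had the request been granted, proc-D, proc-A, proc-C, proc-H and proc-B could never finish.


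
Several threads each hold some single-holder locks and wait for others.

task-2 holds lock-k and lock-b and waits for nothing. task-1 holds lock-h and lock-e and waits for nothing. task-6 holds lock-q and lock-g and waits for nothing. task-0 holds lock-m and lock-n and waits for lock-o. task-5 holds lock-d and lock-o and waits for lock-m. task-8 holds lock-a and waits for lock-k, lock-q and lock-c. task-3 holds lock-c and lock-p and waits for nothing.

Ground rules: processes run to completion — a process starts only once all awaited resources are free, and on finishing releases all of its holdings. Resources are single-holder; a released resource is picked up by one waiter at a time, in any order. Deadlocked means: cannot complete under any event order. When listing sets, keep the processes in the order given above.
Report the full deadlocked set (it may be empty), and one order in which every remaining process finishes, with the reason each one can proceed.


The deadlocked set is task-0 and task-5.
Key observation: the cycle task-0 -> task-5 -> task-0 can never break — each member waits on the next; no other process is dragged down with it.
A valid finishing order for the others: task-1, task-3, task-2, task-6, task-8.
Step-by-step check:
  task-1 waits on nothing -> runs at once and releases lock-h and lock-e
  task-3 waits on nothing -> runs at once and releases lock-c and lock-p
  task-2 waits on nothing -> runs at once and releases lock-k and lock-b
  task-6 waits on nothing -> runs at once and releases lock-q and lock-g
  run task-8 (all its waits — lock-k, lock-q and lock-c — are resolved); releases lock-a


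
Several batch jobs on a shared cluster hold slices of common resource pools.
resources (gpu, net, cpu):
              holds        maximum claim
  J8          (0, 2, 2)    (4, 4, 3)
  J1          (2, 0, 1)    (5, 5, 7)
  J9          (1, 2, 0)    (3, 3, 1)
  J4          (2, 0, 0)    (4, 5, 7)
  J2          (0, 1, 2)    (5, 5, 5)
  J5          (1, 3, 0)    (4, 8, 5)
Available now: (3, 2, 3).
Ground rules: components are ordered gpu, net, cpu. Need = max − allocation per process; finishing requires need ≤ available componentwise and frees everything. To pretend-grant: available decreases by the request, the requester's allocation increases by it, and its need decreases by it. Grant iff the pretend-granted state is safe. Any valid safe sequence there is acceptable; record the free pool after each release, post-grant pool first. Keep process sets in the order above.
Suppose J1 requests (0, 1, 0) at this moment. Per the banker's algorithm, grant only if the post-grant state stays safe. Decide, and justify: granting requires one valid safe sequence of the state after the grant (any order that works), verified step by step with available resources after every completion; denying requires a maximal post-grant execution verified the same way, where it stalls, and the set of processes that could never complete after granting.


GRANT — the state after the grant stays safe, e.g. via J9, J8, J5, J2, J1, J4.
Key observation: (3, 1, 3) free after granting still covers J9 first, and each release covers the next.
Verifying the post-grant state step by step:
  pool = (3, 1, 3)
  run J9 (needs (2, 1, 1), free (3, 1, 3)); after release of (1, 2, 0) the pool is (4, 3, 3)
  run J8 (needs (4, 2, 1), free (4, 3, 3)); after release of (0, 2, 2) the pool is (4, 5, 5)
  run J5 (needs (3, 5, 5), free (4, 5, 5)); after release of (1, 3, 0) the pool is (5, 8, 5)
  run J2 (needs (5, 4, 3), free (5, 8, 5)); after release of (0, 1, 2) the pool is (5, 9, 7)
  run J1 (needs (3, 4, 6), free (5, 9, 7)); after release of (2, 1, 1) the pool is (7, 10, 8)
  run J4 (needs (2, 5, 7), free (7, 10, 8)); after release of (2, 0, 0) the pool is (9, 10, 8)


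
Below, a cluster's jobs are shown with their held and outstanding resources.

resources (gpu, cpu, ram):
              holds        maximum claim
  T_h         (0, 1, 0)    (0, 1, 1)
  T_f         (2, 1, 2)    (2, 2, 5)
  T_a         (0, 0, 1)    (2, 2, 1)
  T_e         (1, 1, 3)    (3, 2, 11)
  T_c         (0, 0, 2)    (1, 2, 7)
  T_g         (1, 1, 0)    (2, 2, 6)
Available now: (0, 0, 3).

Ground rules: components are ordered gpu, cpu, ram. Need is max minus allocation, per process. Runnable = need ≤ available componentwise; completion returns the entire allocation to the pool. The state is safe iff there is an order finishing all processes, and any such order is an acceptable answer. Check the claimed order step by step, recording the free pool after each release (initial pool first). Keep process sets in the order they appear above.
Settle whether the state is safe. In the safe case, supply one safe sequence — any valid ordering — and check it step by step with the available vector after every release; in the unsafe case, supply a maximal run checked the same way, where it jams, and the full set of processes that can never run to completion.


SAFE, for example via the order T_h, T_f, T_c, T_a, T_g, T_e.
Key observation: T_f marks the first exact bind of the order: its need (0, 1, 3) fits the free (0, 1, 3) with zero slack on a requested resource.
Verifying each step:
  pool = (0, 0, 3)
  T_h: need (0, 0, 1) fits (0, 0, 3); releases (0, 1, 0), pool now (0, 1, 3)
  T_f: need (0, 1, 3) fits (0, 1, 3); releases (2, 1, 2), pool now (2, 2, 5)
  T_c: need (1, 2, 5) fits (2, 2, 5); releases (0, 0, 2), pool now (2, 2, 7)
  T_a: need (2, 2, 0) fits (2, 2, 7); releases (0, 0, 1), pool now (2, 2, 8)
  T_g: need (1, 1, 6) fits (2, 2, 8); releases (1, 1, 0), pool now (3, 3, 8)
  T_e: need (2, 1, 8) fits (3, 3, 8); releases (1, 1, 3), pool now (4, 4, 11)


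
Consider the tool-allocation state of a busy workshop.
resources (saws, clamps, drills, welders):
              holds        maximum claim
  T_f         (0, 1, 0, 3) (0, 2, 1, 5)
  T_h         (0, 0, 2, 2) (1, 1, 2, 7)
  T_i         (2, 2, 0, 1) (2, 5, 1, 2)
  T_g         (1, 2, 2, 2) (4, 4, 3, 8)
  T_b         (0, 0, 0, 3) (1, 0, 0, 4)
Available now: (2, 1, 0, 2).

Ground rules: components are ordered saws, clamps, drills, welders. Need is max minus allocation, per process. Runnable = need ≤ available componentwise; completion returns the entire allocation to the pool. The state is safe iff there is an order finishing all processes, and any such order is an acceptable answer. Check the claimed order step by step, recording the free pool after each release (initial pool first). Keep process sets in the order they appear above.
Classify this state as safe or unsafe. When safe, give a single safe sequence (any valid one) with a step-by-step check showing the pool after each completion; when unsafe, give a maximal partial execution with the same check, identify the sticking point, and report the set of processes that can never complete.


The state is UNSAFE.
Key observation: after T_b, T_h, T_f the pool peaks at (2, 2, 2, 10), and each blocked process is short somewhere: T_i on clamps; T_g on saws.
A maximal execution: T_b, T_h, T_f — then nothing else fits. Check, step by step:
  pool = (2, 1, 0, 2)
  run T_b (needs (1, 0, 0, 1), free (2, 1, 0, 2)); after release of (0, 0, 0, 3) the pool is (2, 1, 0, 5)
  run T_h (needs (1, 1, 0, 5), free (2, 1, 0, 5)); after release of (0, 0, 2, 2) the pool is (2, 1, 2, 7)
  run T_f (needs (0, 1, 1, 2), free (2, 1, 2, 7)); after release of (0, 1, 0, 3) the pool is (2, 2, 2, 10)
  T_i cannot run: need (0, 3, 1, 1) vs free (2, 2, 2, 10) (insufficient clamps)
  T_g cannot run: need (3, 2, 1, 6) vs free (2, 2, 2, 10) (insufficient saws)
Processes that can never finish: T_i and T_g.
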